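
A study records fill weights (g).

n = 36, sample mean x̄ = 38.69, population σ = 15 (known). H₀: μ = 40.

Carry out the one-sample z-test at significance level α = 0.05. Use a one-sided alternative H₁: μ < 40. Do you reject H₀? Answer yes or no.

SE = σ/√n = 15/√36 = 2.5000
z = (x̄−μ₀)/SE = (38.69−40)/2.5000 = -0.5240
p-value (one-sided, H₁ less) = 0.30014
At α=0.05: p ≥ α → fail to reject H₀

reject H₀: no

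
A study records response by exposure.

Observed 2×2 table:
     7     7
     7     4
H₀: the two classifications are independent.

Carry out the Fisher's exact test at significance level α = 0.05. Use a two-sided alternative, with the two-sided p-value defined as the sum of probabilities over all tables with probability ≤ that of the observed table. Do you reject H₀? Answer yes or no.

Margins: r₁=14, r₂=11, c₁=14, c₂=11, n=25
p_obs = C(14,7)·C(11,7)/C(25,14); sum pmf over tables with pmf ≤ p_obs
p-value (two-sided) = 0.68875
At α=0.05: p ≥ α → fail to reject H₀

reject H₀: no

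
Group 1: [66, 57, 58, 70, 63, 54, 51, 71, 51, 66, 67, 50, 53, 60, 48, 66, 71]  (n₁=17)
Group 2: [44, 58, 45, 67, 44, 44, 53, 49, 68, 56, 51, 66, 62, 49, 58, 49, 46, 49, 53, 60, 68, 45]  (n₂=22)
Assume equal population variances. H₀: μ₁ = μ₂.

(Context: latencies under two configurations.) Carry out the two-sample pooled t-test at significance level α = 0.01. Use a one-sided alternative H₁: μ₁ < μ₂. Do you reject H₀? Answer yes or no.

reject H₀: no

x̄₁=60.118, s₁=7.952, n₁=17
x̄₂=53.818, s₂=8.387, n₂=22
s_p² = [16·7.952² + 21·8.387²]/37 = 67.2713
SE = √(s_p²·(1/17+1/22)) = 2.6486
t = (60.118−53.818)/2.6486 = 2.3784
df = 37
p-value (one-sided, H₁ less) = 0.98867
At α=0.01: p ≥ α → fail to reject H₀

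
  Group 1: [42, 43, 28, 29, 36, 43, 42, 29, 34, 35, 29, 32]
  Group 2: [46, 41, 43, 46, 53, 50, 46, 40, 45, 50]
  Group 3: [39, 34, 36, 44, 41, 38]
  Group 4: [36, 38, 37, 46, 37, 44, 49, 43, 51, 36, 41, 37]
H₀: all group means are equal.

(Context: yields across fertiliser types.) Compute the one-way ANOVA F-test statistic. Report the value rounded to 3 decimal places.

Group means [35.17, 46.00, 38.67, 41.25], grand mean 40.225
SSB = Σnᵢ(x̄ᵢ−x̄)² = 667.725; SSW = ΣΣ(x−x̄ᵢ)² = 917.250
MSB = 667.725/3 = 222.5750; MSW = 917.250/36 = 25.4792
F = MSB/MSW = 8.7356
df = (3, 36)

test statistic = 8.736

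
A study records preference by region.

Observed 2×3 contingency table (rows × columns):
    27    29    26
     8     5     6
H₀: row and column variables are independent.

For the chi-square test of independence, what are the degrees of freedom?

df = (r−1)(c−1) = (2−1)·(3−1) = 2

degrees of freedom = 2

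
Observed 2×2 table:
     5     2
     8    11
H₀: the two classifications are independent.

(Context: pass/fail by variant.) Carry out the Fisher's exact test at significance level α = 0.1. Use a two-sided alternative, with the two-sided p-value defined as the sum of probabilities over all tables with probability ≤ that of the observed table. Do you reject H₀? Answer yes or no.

Margins: r₁=7, r₂=19, c₁=13, c₂=13, n=26
p_obs = C(7,5)·C(19,8)/C(26,13); sum pmf over tables with pmf ≤ p_obs
p-value (two-sided) = 0.37826
At α=0.1: p ≥ α → fail to reject H₀

reject H₀: no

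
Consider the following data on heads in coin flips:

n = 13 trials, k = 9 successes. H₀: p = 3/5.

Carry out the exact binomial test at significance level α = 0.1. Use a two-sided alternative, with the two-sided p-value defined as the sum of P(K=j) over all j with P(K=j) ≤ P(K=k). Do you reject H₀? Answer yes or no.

reject H₀: no

Exact binomial: n=13, k=9, p₀=3/5=0.6000
P(X=j) = C(n,j)·p₀^j·(1−p₀)^(n−j); p = Σ P(X=j) over j with P(X=j) ≤ P(X=9)
p-value (two-sided) = 0.58189
At α=0.1: p ≥ α → fail to reject H₀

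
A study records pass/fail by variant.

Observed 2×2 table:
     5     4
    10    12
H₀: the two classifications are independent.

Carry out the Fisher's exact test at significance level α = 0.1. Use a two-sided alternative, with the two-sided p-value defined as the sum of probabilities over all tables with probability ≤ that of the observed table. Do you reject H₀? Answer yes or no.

reject H₀: no

Margins: r₁=9, r₂=22, c₁=15, c₂=16, n=31
p_obs = C(9,5)·C(22,10)/C(31,15); sum pmf over tables with pmf ≤ p_obs
p-value (two-sided) = 0.70425
At α=0.1: p ≥ α → fail to reject H₀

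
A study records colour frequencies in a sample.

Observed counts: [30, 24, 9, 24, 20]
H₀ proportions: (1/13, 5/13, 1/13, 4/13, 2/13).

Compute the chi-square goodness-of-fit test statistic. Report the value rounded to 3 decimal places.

n = 107; E_i = n·p_i = [8.23, 41.15, 8.23, 32.92, 16.46]
χ² = (30−8.23)²/8.23 + (24−41.15)²/41.15 + (9−8.23)²/8.23 + (24−32.92)²/32.92 + (20−16.46)²/16.46 = 67.9776
df = 4

test statistic = 67.978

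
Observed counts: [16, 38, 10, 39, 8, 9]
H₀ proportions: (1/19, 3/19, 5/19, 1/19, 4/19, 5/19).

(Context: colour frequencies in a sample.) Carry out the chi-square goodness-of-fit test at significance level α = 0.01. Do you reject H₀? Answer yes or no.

n = 120; E_i = n·p_i = [6.32, 18.95, 31.58, 6.32, 25.26, 31.58]
χ² = (16−6.32)²/6.32 + (38−18.95)²/18.95 + (10−31.58)²/31.58 + (39−6.32)²/6.32 + (8−25.26)²/25.26 + (9−31.58)²/31.58 = 245.8344
df = 5
p-value (upper-tail) = 0.00000
At α=0.01: p < α → reject H₀

reject H₀: yes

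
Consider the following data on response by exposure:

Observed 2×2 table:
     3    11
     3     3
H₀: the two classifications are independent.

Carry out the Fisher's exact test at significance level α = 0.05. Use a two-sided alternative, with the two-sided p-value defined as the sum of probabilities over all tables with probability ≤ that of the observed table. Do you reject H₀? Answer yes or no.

Margins: r₁=14, r₂=6, c₁=6, c₂=14, n=20
p_obs = C(14,3)·C(6,3)/C(20,6); sum pmf over tables with pmf ≤ p_obs
p-value (two-sided) = 0.30271
At α=0.05: p ≥ α → fail to reject H₀

reject H₀: no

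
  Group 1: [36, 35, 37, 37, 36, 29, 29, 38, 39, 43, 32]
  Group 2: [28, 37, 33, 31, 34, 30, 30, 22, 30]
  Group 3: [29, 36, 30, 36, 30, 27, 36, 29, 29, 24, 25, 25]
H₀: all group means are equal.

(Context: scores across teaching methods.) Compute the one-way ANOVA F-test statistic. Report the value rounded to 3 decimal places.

test statistic = 6.178

Group means [35.55, 30.56, 29.67], grand mean 31.938
SSB = Σnᵢ(x̄ᵢ−x̄)² = 222.259; SSW = ΣΣ(x−x̄ᵢ)² = 521.616
MSB = 222.259/2 = 111.1294; MSW = 521.616/29 = 17.9868
F = MSB/MSW = 6.1784
df = (2, 29)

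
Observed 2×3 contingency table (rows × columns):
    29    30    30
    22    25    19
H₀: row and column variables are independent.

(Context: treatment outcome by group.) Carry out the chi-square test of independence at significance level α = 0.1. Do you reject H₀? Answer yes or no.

reject H₀: no

Row totals [89, 66], col totals [51, 55, 49], n=155
χ² = (29−29.28)²/29.28 + (30−31.58)²/31.58 + (30−28.14)²/28.14 + (22−21.72)²/21.72 + (25−23.42)²/23.42 + (19−20.86)²/20.86 = 0.4824
df = 2
p-value (upper-tail) = 0.78567
At α=0.1: p ≥ α → fail to reject H₀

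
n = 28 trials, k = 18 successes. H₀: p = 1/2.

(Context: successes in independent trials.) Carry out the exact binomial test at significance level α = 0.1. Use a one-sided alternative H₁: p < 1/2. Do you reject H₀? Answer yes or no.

reject H₀: no

Exact binomial: n=28, k=18, p₀=1/2=0.5000
P(X≤18) from Σ C(n,i)·p₀^i·(1−p₀)^(n−i)
p-value (one-sided, H₁ less) = 0.95642
At α=0.1: p ≥ α → fail to reject H₀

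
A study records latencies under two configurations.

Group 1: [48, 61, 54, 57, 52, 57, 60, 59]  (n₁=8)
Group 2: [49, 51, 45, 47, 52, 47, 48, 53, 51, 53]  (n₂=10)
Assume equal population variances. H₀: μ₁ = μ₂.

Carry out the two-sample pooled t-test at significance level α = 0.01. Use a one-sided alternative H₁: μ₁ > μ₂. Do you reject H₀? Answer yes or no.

reject H₀: yes

x̄₁=56.000, s₁=4.408, n₁=8
x̄₂=49.600, s₂=2.797, n₂=10
s_p² = [7·4.408² + 9·2.797²]/16 = 12.9000
SE = √(s_p²·(1/8+1/10)) = 1.7037
t = (56.000−49.600)/1.7037 = 3.7566
df = 16
p-value (one-sided, H₁ greater) = 0.00086
At α=0.01: p < α → reject H₀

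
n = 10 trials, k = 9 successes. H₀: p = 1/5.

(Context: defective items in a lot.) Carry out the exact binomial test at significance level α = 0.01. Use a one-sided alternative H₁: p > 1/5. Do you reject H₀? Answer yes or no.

Exact binomial: n=10, k=9, p₀=1/5=0.2000
P(X≥9) from Σ C(n,i)·p₀^i·(1−p₀)^(n−i)
p-value (one-sided, H₁ greater) = 0.00000
At α=0.01: p < α → reject H₀

reject H₀: yes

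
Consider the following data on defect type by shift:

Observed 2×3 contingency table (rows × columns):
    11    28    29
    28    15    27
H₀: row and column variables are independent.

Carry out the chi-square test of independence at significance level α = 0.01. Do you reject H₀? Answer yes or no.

Row totals [68, 70], col totals [39, 43, 56], n=138
χ² = (11−19.22)²/19.22 + (28−21.19)²/21.19 + (29−27.59)²/27.59 + (28−19.78)²/19.78 + (15−21.81)²/21.81 + (27−28.41)²/28.41 = 11.3853
df = 2
p-value (upper-tail) = 0.00337
At α=0.01: p < α → reject H₀

reject H₀: yes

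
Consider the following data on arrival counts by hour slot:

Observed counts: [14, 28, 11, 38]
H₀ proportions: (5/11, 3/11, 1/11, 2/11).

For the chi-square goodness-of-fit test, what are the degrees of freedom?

df = k − 1 = 4 − 1 = 3

degrees of freedom = 3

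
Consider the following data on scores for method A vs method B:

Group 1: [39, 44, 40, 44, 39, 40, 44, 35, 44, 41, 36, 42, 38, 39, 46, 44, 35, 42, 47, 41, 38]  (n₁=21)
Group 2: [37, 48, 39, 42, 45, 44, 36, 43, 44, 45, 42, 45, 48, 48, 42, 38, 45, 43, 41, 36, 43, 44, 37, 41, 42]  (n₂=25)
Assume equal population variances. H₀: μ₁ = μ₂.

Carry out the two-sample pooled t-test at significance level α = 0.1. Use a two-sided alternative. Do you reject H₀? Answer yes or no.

reject H₀: no

x̄₁=40.857, s₁=3.439, n₁=21
x̄₂=42.320, s₂=3.567, n₂=25
s_p² = [20·3.439² + 24·3.567²]/44 = 12.3184
SE = √(s_p²·(1/21+1/25)) = 1.0389
t = (40.857−42.320)/1.0389 = -1.4081
df = 44
p-value (two-sided) = 0.16614
At α=0.1: p ≥ α → fail to reject H₀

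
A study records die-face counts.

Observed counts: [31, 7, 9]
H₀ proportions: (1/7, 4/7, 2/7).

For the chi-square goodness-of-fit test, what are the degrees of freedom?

df = k − 1 = 3 − 1 = 2

degrees of freedom = 2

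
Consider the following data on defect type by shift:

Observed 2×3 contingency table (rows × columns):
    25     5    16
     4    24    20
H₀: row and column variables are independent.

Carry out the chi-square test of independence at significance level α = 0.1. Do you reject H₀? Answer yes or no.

reject H₀: yes

Row totals [46, 48], col totals [29, 29, 36], n=94
χ² = (25−14.19)²/14.19 + (5−14.19)²/14.19 + (16−17.62)²/17.62 + (4−14.81)²/14.81 + (24−14.81)²/14.81 + (20−18.38)²/18.38 = 28.0698
df = 2
p-value (upper-tail) = 0.00000
At α=0.1: p < α → reject H₀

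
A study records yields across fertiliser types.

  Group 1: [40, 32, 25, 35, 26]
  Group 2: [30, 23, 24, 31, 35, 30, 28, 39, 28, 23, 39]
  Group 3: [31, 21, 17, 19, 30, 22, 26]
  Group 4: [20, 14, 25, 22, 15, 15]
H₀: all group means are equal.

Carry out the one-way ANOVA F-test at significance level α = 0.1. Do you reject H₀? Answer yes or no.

Group means [31.60, 30.00, 23.71, 18.50], grand mean 26.379
SSB = Σnᵢ(x̄ᵢ−x̄)² = 702.699; SSW = ΣΣ(x−x̄ᵢ)² = 764.129
MSB = 702.699/3 = 234.2330; MSW = 764.129/25 = 30.5651
F = MSB/MSW = 7.6634
df = (3, 25)
p-value (upper-tail) = 0.00085
At α=0.1: p < α → reject H₀

reject H₀: yes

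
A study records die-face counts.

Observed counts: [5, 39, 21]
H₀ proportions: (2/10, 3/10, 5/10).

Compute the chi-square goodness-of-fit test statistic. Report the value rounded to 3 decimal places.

n = 65; E_i = n·p_i = [13.00, 19.50, 32.50]
χ² = (5−13.00)²/13.00 + (39−19.50)²/19.50 + (21−32.50)²/32.50 = 28.4923
df = 2

test statistic = 28.492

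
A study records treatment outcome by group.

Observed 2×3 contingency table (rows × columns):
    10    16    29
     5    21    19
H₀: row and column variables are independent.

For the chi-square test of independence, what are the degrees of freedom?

df = (r−1)(c−1) = (2−1)·(3−1) = 2

degrees of freedom = 2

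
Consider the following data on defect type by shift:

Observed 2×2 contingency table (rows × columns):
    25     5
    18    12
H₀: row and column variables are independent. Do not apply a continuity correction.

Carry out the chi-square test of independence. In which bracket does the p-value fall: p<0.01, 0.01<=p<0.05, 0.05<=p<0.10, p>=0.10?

p-value bracket: 0.01<=p<0.05

Row totals [30, 30], col totals [43, 17], n=60
χ² = (25−21.50)²/21.50 + (5−8.50)²/8.50 + (18−21.50)²/21.50 + (12−8.50)²/8.50 = 4.0219
df = 1
p-value (upper-tail) = 0.04491
→ bracket: 0.01<=p<0.05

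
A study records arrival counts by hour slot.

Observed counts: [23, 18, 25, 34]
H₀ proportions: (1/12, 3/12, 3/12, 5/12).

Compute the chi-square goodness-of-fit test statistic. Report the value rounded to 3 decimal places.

n = 100; E_i = n·p_i = [8.33, 25.00, 25.00, 41.67]
χ² = (23−8.33)²/8.33 + (18−25.00)²/25.00 + (25−25.00)²/25.00 + (34−41.67)²/41.67 = 29.1840
df = 3

test statistic = 29.184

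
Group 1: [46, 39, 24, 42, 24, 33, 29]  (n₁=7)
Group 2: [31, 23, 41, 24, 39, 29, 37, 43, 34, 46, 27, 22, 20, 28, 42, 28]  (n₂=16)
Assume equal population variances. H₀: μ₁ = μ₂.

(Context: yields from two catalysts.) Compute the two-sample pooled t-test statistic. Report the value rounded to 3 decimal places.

x̄₁=33.857, s₁=8.745, n₁=7
x̄₂=32.125, s₂=8.294, n₂=16
s_p² = [6·8.745² + 15·8.294²]/21 = 70.9813
SE = √(s_p²·(1/7+1/16)) = 3.8179
t = (33.857−32.125)/3.8179 = 0.4537
df = 21

test statistic = 0.454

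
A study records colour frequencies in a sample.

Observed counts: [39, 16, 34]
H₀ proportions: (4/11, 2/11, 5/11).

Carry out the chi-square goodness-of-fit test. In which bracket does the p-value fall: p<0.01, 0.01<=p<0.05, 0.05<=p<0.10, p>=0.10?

p-value bracket: p>=0.10

n = 89; E_i = n·p_i = [32.36, 16.18, 40.45]
χ² = (39−32.36)²/32.36 + (16−16.18)²/16.18 + (34−40.45)²/40.45 = 2.3927
df = 2
p-value (upper-tail) = 0.30230
→ bracket: p>=0.10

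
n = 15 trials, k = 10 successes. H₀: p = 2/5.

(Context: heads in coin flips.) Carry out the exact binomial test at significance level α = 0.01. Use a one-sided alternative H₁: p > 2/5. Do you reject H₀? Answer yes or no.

reject H₀: no

Exact binomial: n=15, k=10, p₀=2/5=0.4000
P(X≥10) from Σ C(n,i)·p₀^i·(1−p₀)^(n−i)
p-value (one-sided, H₁ greater) = 0.03383
At α=0.01: p ≥ α → fail to reject H₀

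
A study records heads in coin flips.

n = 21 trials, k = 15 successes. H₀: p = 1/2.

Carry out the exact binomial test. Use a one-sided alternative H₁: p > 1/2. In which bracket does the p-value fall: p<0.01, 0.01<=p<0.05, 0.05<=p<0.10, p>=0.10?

Exact binomial: n=21, k=15, p₀=1/2=0.5000
P(X≥15) from Σ C(n,i)·p₀^i·(1−p₀)^(n−i)
p-value (one-sided, H₁ greater) = 0.03918
→ bracket: 0.01<=p<0.05

p-value bracket: 0.01<=p<0.05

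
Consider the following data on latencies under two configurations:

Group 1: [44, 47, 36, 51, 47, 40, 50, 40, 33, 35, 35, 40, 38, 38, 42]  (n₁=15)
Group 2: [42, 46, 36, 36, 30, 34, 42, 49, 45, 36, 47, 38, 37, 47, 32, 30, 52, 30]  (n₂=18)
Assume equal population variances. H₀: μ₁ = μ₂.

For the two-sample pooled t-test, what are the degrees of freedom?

degrees of freedom = 31

df = n₁ + n₂ − 2 = 15 + 18 − 2 = 31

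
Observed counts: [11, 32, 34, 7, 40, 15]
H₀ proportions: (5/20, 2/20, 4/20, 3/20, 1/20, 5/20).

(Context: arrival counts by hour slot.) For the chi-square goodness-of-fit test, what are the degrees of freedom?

degrees of freedom = 5

df = k − 1 = 6 − 1 = 5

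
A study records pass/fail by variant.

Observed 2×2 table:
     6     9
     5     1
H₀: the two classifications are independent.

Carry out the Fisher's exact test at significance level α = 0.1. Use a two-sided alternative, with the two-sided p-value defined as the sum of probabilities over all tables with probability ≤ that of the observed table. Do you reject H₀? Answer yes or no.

Margins: r₁=15, r₂=6, c₁=11, c₂=10, n=21
p_obs = C(15,6)·C(6,5)/C(21,11); sum pmf over tables with pmf ≤ p_obs
p-value (two-sided) = 0.14861
At α=0.1: p ≥ α → fail to reject H₀

reject H₀: no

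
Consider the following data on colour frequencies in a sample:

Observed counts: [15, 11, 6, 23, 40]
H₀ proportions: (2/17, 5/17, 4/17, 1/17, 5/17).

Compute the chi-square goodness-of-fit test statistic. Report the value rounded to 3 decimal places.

test statistic = 82.999

n = 95; E_i = n·p_i = [11.18, 27.94, 22.35, 5.59, 27.94]
χ² = (15−11.18)²/11.18 + (11−27.94)²/27.94 + (6−22.35)²/22.35 + (23−5.59)²/5.59 + (40−27.94)²/27.94 = 82.9989
df = 4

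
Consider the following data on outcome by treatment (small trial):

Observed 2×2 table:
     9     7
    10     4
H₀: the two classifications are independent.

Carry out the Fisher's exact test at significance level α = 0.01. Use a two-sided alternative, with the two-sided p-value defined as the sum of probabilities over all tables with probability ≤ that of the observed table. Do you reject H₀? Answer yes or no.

Margins: r₁=16, r₂=14, c₁=19, c₂=11, n=30
p_obs = C(16,9)·C(14,10)/C(30,19); sum pmf over tables with pmf ≤ p_obs
p-value (two-sided) = 0.46640
At α=0.01: p ≥ α → fail to reject H₀

reject H₀: no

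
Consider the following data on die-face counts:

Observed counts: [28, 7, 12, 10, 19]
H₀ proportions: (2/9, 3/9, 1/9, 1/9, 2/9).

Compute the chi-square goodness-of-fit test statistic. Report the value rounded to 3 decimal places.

n = 76; E_i = n·p_i = [16.89, 25.33, 8.44, 8.44, 16.89]
χ² = (28−16.89)²/16.89 + (7−25.33)²/25.33 + (12−8.44)²/8.44 + (10−8.44)²/8.44 + (19−16.89)²/16.89 = 22.6250
df = 4

test statistic = 22.625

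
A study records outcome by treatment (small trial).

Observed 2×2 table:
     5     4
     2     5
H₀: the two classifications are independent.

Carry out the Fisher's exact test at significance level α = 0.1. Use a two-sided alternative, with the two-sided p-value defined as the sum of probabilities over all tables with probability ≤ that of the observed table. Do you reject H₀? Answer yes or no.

Margins: r₁=9, r₂=7, c₁=7, c₂=9, n=16
p_obs = C(9,5)·C(7,2)/C(16,7); sum pmf over tables with pmf ≤ p_obs
p-value (two-sided) = 0.35752
At α=0.1: p ≥ α → fail to reject H₀

reject H₀: no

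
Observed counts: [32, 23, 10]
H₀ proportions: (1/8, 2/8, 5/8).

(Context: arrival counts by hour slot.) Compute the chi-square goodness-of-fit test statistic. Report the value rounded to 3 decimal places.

n = 65; E_i = n·p_i = [8.12, 16.25, 40.62]
χ² = (32−8.12)²/8.12 + (23−16.25)²/16.25 + (10−40.62)²/40.62 = 96.0462
df = 2

test statistic = 96.046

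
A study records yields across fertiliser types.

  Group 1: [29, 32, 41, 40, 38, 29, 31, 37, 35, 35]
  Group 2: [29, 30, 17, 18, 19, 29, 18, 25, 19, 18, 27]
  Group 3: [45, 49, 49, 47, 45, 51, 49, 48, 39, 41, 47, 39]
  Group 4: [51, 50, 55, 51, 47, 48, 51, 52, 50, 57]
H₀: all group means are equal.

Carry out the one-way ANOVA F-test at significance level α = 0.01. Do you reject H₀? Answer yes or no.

reject H₀: yes

Group means [34.70, 22.64, 45.75, 51.20], grand mean 38.535
SSB = Σnᵢ(x̄ᵢ−x̄)² = 5156.202; SSW = ΣΣ(x−x̄ᵢ)² = 714.495
MSB = 5156.202/3 = 1718.7341; MSW = 714.495/39 = 18.3204
F = MSB/MSW = 93.8153
df = (3, 39)
p-value (upper-tail) = 0.00000
At α=0.01: p < α → reject H₀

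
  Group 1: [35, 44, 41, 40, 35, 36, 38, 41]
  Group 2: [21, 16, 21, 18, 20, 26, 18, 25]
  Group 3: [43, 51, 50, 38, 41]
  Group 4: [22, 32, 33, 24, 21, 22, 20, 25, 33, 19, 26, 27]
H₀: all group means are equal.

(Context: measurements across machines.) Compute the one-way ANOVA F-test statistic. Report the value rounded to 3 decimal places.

Group means [38.75, 20.62, 44.60, 25.33], grand mean 30.364
SSB = Σnᵢ(x̄ᵢ−x̄)² = 2638.395; SSW = ΣΣ(x−x̄ᵢ)² = 565.242
MSB = 2638.395/3 = 879.4649; MSW = 565.242/29 = 19.4911
F = MSB/MSW = 45.1214
df = (3, 29)

test statistic = 45.121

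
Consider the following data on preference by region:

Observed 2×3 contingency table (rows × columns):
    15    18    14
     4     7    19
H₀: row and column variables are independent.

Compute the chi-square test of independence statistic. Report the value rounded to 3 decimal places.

Row totals [47, 30], col totals [19, 25, 33], n=77
χ² = (15−11.60)²/11.60 + (18−15.26)²/15.26 + (14−20.14)²/20.14 + (4−7.40)²/7.40 + (7−9.74)²/9.74 + (19−12.86)²/12.86 = 8.6336
df = 2

test statistic = 8.634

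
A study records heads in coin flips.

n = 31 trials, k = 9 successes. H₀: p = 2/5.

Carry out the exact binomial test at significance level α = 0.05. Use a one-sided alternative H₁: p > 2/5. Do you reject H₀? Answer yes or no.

reject H₀: no

Exact binomial: n=31, k=9, p₀=2/5=0.4000
P(X≥9) from Σ C(n,i)·p₀^i·(1−p₀)^(n−i)
p-value (one-sided, H₁ greater) = 0.92618
At α=0.05: p ≥ α → fail to reject H₀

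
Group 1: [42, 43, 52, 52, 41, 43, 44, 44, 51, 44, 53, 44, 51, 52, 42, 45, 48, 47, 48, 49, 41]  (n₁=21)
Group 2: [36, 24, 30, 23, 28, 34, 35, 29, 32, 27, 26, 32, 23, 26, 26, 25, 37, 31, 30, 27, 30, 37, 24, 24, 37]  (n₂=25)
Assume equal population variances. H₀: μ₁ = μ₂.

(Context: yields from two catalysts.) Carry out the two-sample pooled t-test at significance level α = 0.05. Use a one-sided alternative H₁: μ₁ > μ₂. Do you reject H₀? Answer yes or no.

reject H₀: yes

x̄₁=46.476, s₁=4.106, n₁=21
x̄₂=29.320, s₂=4.670, n₂=25
s_p² = [20·4.106² + 24·4.670²]/44 = 19.5609
SE = √(s_p²·(1/21+1/25)) = 1.3092
t = (46.476−29.320)/1.3092 = 13.1047
df = 44
p-value (one-sided, H₁ greater) = 0.00000
At α=0.05: p < α → reject H₀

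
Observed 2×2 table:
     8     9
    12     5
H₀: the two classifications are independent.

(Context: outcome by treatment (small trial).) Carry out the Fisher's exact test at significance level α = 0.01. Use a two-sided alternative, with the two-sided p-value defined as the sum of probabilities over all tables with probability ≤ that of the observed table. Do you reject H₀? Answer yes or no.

Margins: r₁=17, r₂=17, c₁=20, c₂=14, n=34
p_obs = C(17,8)·C(17,12)/C(34,20); sum pmf over tables with pmf ≤ p_obs
p-value (two-sided) = 0.29600
At α=0.01: p ≥ α → fail to reject H₀

reject H₀: no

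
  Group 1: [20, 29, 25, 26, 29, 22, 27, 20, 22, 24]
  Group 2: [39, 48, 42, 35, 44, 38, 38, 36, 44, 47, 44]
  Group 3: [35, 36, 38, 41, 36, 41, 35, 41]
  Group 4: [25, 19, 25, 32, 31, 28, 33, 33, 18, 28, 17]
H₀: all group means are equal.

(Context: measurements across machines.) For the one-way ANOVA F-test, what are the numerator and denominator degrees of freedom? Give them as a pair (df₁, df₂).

degrees of freedom = [3, 36]

k = 4 groups, N = 40 total
df = (k−1, N−k) = (4−1, 40−4) = (3, 36)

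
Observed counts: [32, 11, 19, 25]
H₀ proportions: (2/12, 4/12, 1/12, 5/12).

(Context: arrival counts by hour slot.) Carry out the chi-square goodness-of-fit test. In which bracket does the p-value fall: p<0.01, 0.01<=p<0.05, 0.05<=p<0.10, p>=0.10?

n = 87; E_i = n·p_i = [14.50, 29.00, 7.25, 36.25]
χ² = (32−14.50)²/14.50 + (11−29.00)²/29.00 + (19−7.25)²/7.25 + (25−36.25)²/36.25 = 54.8276
df = 3
p-value (upper-tail) = 0.00000
→ bracket: p<0.01

p-value bracket: p<0.01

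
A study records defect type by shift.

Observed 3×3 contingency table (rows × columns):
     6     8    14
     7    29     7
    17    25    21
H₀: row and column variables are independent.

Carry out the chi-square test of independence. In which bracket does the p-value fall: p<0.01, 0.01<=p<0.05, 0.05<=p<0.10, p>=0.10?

p-value bracket: p<0.01

Row totals [28, 43, 63], col totals [30, 62, 42], n=134
χ² = (6−6.27)²/6.27 + (8−12.96)²/12.96 + (14−8.78)²/8.78 + (7−9.63)²/9.63 + (29−19.90)²/19.90 + (7−13.48)²/13.48 + (17−14.10)²/14.10 + (25−29.15)²/29.15 + (21−19.75)²/19.75 = 14.2773
df = 4
p-value (upper-tail) = 0.00646
→ bracket: p<0.01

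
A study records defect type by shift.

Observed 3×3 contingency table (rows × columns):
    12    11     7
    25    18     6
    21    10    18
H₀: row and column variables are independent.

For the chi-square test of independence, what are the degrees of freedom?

degrees of freedom = 4

df = (r−1)(c−1) = (3−1)·(3−1) = 4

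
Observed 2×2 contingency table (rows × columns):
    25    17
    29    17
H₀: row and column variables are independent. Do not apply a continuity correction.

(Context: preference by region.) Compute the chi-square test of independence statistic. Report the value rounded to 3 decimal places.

test statistic = 0.115

Row totals [42, 46], col totals [54, 34], n=88
χ² = (25−25.77)²/25.77 + (17−16.23)²/16.23 + (29−28.23)²/28.23 + (17−17.77)²/17.77 = 0.1147
df = 1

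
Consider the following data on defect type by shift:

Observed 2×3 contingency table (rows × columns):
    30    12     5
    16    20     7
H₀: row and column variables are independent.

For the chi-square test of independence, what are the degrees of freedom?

degrees of freedom = 2

df = (r−1)(c−1) = (2−1)·(3−1) = 2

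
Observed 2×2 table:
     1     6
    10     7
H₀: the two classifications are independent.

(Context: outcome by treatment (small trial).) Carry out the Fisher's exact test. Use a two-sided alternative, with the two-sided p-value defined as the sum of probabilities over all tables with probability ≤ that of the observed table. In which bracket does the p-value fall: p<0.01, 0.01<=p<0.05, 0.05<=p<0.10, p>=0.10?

p-value bracket: 0.05<=p<0.10

Margins: r₁=7, r₂=17, c₁=11, c₂=13, n=24
p_obs = C(7,1)·C(17,10)/C(24,11); sum pmf over tables with pmf ≤ p_obs
p-value (two-sided) = 0.07780
→ bracket: 0.05<=p<0.10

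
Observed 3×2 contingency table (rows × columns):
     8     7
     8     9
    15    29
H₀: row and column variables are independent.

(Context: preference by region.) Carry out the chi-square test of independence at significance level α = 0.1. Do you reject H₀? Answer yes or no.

reject H₀: no

Row totals [15, 17, 44], col totals [31, 45], n=76
χ² = (8−6.12)²/6.12 + (7−8.88)²/8.88 + (8−6.93)²/6.93 + (9−10.07)²/10.07 + (15−17.95)²/17.95 + (29−26.05)²/26.05 = 2.0714
df = 2
p-value (upper-tail) = 0.35498
At α=0.1: p ≥ α → fail to reject H₀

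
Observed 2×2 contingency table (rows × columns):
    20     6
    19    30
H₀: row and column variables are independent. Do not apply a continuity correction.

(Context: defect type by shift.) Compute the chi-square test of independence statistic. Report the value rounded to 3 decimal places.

Row totals [26, 49], col totals [39, 36], n=75
χ² = (20−13.52)²/13.52 + (6−12.48)²/12.48 + (19−25.48)²/25.48 + (30−23.52)²/23.52 = 9.9037
df = 1

test statistic = 9.904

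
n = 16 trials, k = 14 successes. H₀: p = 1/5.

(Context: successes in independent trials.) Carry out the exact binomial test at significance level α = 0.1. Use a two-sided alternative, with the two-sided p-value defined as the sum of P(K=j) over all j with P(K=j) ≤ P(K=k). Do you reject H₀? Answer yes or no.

Exact binomial: n=16, k=14, p₀=1/5=0.2000
P(X=j) = C(n,j)·p₀^j·(1−p₀)^(n−j); p = Σ P(X=j) over j with P(X=j) ≤ P(X=14)
p-value (two-sided) = 0.00000
At α=0.1: p < α → reject H₀

reject H₀: yes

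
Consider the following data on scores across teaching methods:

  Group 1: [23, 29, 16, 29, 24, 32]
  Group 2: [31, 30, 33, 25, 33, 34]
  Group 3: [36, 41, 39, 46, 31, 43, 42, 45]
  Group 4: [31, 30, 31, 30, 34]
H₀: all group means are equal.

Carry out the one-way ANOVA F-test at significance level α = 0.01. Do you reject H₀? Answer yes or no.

Group means [25.50, 31.00, 40.38, 31.20], grand mean 32.720
SSB = Σnᵢ(x̄ᵢ−x̄)² = 810.865; SSW = ΣΣ(x−x̄ᵢ)² = 402.175
MSB = 810.865/3 = 270.2883; MSW = 402.175/21 = 19.1512
F = MSB/MSW = 14.1134
df = (3, 21)
p-value (upper-tail) = 0.00003
At α=0.01: p < α → reject H₀

reject H₀: yes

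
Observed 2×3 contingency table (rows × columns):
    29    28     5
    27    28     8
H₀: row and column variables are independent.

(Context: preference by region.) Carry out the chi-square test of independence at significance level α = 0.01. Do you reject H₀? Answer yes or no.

Row totals [62, 63], col totals [56, 56, 13], n=125
χ² = (29−27.78)²/27.78 + (28−27.78)²/27.78 + (5−6.45)²/6.45 + (27−28.22)²/28.22 + (28−28.22)²/28.22 + (8−6.55)²/6.55 = 0.7558
df = 2
p-value (upper-tail) = 0.68530
At α=0.01: p ≥ α → fail to reject H₀

reject H₀: no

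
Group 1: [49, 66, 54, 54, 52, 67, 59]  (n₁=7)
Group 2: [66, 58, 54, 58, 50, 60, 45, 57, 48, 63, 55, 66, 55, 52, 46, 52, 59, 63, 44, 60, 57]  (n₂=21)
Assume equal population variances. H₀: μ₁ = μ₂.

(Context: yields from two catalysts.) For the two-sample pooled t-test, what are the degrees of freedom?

df = n₁ + n₂ − 2 = 7 + 21 − 2 = 26

degrees of freedom = 26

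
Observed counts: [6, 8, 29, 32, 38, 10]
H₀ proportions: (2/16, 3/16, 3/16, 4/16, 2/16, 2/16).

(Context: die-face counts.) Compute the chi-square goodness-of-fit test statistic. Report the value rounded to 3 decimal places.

test statistic = 52.306

n = 123; E_i = n·p_i = [15.38, 23.06, 23.06, 30.75, 15.38, 15.38]
χ² = (6−15.38)²/15.38 + (8−23.06)²/23.06 + (29−23.06)²/23.06 + (32−30.75)²/30.75 + (38−15.38)²/15.38 + (10−15.38)²/15.38 = 52.3062
df = 5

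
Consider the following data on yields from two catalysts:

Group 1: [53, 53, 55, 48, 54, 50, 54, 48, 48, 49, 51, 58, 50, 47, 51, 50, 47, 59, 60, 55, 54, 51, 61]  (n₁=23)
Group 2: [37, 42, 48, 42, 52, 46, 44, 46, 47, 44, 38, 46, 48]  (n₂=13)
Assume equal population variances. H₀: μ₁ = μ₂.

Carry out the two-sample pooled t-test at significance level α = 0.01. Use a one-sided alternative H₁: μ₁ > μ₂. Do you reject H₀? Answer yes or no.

x̄₁=52.435, s₁=4.154, n₁=23
x̄₂=44.615, s₂=4.134, n₂=13
s_p² = [22·4.154² + 12·4.134²]/34 = 17.1979
SE = √(s_p²·(1/23+1/13)) = 1.4390
t = (52.435−44.615)/1.4390 = 5.4340
df = 34
p-value (one-sided, H₁ greater) = 0.00000
At α=0.01: p < α → reject H₀

reject H₀: yes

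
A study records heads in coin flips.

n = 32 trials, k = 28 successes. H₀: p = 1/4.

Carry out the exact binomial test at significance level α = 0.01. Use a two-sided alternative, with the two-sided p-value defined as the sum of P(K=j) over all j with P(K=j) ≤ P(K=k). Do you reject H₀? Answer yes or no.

reject H₀: yes

Exact binomial: n=32, k=28, p₀=1/4=0.2500
P(X=j) = C(n,j)·p₀^j·(1−p₀)^(n−j); p = Σ P(X=j) over j with P(X=j) ≤ P(X=28)
p-value (two-sided) = 0.00000
At α=0.01: p < α → reject H₀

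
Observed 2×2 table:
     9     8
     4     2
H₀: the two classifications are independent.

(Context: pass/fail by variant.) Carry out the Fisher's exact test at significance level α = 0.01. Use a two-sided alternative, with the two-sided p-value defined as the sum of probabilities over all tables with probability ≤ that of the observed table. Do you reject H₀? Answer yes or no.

Margins: r₁=17, r₂=6, c₁=13, c₂=10, n=23
p_obs = C(17,9)·C(6,4)/C(23,13); sum pmf over tables with pmf ≤ p_obs
p-value (two-sided) = 0.66002
At α=0.01: p ≥ α → fail to reject H₀

reject H₀: no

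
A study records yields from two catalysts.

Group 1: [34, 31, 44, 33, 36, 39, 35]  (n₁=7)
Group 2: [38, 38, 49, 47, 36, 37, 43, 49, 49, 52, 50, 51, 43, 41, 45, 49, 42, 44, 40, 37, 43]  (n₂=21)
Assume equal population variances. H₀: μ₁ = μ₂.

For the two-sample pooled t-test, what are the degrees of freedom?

df = n₁ + n₂ − 2 = 7 + 21 − 2 = 26

degrees of freedom = 26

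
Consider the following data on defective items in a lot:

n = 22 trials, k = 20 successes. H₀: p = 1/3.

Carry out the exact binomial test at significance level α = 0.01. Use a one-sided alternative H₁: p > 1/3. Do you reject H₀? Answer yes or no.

reject H₀: yes

Exact binomial: n=22, k=20, p₀=1/3=0.3333
P(X≥20) from Σ C(n,i)·p₀^i·(1−p₀)^(n−i)
p-value (one-sided, H₁ greater) = 0.00000
At α=0.01: p < α → reject H₀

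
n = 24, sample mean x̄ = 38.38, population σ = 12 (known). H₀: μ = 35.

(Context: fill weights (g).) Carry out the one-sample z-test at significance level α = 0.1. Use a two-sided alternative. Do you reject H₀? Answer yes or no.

reject H₀: no

SE = σ/√n = 12/√24 = 2.4495
z = (x̄−μ₀)/SE = (38.38−35)/2.4495 = 1.3799
p-value (two-sided) = 0.16762
At α=0.1: p ≥ α → fail to reject H₀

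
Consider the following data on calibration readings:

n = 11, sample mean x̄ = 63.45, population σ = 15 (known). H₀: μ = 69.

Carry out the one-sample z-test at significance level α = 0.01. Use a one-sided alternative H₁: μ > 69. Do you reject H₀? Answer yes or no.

reject H₀: no

SE = σ/√n = 15/√11 = 4.5227
z = (x̄−μ₀)/SE = (63.45−69)/4.5227 = -1.2272
p-value (one-sided, H₁ greater) = 0.89012
At α=0.01: p ≥ α → fail to reject H₀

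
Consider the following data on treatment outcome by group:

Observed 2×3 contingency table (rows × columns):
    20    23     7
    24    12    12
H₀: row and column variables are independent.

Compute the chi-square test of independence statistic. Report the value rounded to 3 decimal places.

Row totals [50, 48], col totals [44, 35, 19], n=98
χ² = (20−22.45)²/22.45 + (23−17.86)²/17.86 + (7−9.69)²/9.69 + (24−21.55)²/21.55 + (12−17.14)²/17.14 + (12−9.31)²/9.31 = 5.0979
df = 2

test statistic = 5.098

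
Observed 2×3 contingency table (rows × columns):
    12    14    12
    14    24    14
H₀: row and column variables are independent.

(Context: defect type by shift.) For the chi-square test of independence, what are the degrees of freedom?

degrees of freedom = 2

df = (r−1)(c−1) = (2−1)·(3−1) = 2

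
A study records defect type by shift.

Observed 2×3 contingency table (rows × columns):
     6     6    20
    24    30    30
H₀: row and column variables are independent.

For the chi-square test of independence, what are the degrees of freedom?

df = (r−1)(c−1) = (2−1)·(3−1) = 2

degrees of freedom = 2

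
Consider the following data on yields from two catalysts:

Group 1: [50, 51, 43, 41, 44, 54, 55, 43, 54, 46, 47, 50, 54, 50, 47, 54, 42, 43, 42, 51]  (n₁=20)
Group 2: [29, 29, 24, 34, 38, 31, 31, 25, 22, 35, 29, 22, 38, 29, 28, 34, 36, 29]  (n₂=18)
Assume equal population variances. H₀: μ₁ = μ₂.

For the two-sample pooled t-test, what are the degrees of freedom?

df = n₁ + n₂ − 2 = 20 + 18 − 2 = 36

degrees of freedom = 36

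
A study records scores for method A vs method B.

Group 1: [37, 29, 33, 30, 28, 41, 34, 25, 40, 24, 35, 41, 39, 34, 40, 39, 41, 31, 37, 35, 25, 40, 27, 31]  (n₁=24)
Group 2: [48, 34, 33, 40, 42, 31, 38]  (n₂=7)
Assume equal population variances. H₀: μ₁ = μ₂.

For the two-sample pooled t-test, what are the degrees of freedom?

degrees of freedom = 29

df = n₁ + n₂ − 2 = 24 + 7 − 2 = 29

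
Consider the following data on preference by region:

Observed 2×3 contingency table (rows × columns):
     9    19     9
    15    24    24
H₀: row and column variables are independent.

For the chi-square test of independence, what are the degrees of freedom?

df = (r−1)(c−1) = (2−1)·(3−1) = 2

degrees of freedom = 2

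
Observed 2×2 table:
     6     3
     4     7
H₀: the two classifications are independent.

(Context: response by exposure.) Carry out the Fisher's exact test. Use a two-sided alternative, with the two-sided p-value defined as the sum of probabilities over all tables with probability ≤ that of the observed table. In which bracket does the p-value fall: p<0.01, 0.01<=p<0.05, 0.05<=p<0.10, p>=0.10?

p-value bracket: p>=0.10

Margins: r₁=9, r₂=11, c₁=10, c₂=10, n=20
p_obs = C(9,6)·C(11,4)/C(20,10); sum pmf over tables with pmf ≤ p_obs
p-value (two-sided) = 0.36985
→ bracket: p>=0.10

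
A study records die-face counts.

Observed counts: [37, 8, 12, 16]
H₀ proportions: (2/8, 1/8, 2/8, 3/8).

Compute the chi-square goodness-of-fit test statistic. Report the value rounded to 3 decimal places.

test statistic = 26.269

n = 73; E_i = n·p_i = [18.25, 9.12, 18.25, 27.38]
χ² = (37−18.25)²/18.25 + (8−9.12)²/9.12 + (12−18.25)²/18.25 + (16−27.38)²/27.38 = 26.2694
df = 3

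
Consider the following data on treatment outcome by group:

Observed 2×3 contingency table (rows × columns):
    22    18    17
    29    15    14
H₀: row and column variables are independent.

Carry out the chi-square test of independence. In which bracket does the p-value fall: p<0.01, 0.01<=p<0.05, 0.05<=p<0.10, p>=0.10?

p-value bracket: p>=0.10

Row totals [57, 58], col totals [51, 33, 31], n=115
χ² = (22−25.28)²/25.28 + (18−16.36)²/16.36 + (17−15.37)²/15.37 + (29−25.72)²/25.72 + (15−16.64)²/16.64 + (14−15.63)²/15.63 = 1.5153
df = 2
p-value (upper-tail) = 0.46878
→ bracket: p>=0.10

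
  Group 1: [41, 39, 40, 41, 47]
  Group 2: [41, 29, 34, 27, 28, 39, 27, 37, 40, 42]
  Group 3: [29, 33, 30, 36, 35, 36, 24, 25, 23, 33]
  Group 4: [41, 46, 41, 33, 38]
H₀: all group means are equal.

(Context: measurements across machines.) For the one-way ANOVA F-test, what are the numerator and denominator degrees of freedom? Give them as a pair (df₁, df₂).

k = 4 groups, N = 30 total
df = (k−1, N−k) = (4−1, 30−4) = (3, 26)

degrees of freedom = [3, 26]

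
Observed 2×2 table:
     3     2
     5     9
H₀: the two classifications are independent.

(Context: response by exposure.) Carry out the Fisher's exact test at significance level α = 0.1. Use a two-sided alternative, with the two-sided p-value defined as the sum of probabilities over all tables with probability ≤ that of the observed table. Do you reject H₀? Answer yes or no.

reject H₀: no

Margins: r₁=5, r₂=14, c₁=8, c₂=11, n=19
p_obs = C(5,3)·C(14,5)/C(19,8); sum pmf over tables with pmf ≤ p_obs
p-value (two-sided) = 0.60268
At α=0.1: p ≥ α → fail to reject H₀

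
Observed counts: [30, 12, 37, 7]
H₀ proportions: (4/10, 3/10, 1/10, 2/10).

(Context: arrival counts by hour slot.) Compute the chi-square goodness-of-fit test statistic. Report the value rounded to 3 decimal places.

test statistic = 107.779

n = 86; E_i = n·p_i = [34.40, 25.80, 8.60, 17.20]
χ² = (30−34.40)²/34.40 + (12−25.80)²/25.80 + (37−8.60)²/8.60 + (7−17.20)²/17.20 = 107.7791
df = 3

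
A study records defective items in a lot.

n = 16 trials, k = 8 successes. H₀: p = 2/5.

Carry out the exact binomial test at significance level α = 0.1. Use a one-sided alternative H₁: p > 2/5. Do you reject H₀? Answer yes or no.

Exact binomial: n=16, k=8, p₀=2/5=0.4000
P(X≥8) from Σ C(n,i)·p₀^i·(1−p₀)^(n−i)
p-value (one-sided, H₁ greater) = 0.28394
At α=0.1: p ≥ α → fail to reject H₀

reject H₀: no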